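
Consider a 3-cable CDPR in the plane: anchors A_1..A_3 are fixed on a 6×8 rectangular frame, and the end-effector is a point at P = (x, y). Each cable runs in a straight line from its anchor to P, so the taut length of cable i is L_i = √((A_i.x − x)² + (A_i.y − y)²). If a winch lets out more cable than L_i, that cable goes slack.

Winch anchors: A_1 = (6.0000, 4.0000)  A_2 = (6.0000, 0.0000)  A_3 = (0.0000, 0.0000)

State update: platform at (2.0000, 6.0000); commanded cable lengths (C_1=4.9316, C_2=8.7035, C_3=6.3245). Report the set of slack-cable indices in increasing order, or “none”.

i=1: geometric 4.4721 vs commanded 4.9316 ⇒ slack
i=2: geometric 7.2111 vs commanded 8.7035 ⇒ slack
i=3: geometric 6.3246 vs commanded 6.3245 ⇒ taut

1, 2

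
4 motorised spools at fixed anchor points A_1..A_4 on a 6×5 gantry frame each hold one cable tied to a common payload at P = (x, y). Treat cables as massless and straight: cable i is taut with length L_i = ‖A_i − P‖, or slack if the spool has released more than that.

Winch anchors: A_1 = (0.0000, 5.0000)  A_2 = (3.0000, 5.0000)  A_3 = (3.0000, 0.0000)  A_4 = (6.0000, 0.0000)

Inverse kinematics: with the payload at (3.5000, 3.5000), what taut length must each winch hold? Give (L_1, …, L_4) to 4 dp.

cable 1: Δx=-3.5000, Δy=1.5000; L_1 = √(Δx²+Δy²) = 3.8079
cable 2: Δx=-0.5000, Δy=1.5000; L_2 = √(Δx²+Δy²) = 1.5811
cable 3: Δx=-0.5000, Δy=-3.5000; L_3 = √(Δx²+Δy²) = 3.5355
cable 4: Δx=2.5000, Δy=-3.5000; L_4 = √(Δx²+Δy²) = 4.3012

(3.8079, 1.5811, 3.5355, 4.3012)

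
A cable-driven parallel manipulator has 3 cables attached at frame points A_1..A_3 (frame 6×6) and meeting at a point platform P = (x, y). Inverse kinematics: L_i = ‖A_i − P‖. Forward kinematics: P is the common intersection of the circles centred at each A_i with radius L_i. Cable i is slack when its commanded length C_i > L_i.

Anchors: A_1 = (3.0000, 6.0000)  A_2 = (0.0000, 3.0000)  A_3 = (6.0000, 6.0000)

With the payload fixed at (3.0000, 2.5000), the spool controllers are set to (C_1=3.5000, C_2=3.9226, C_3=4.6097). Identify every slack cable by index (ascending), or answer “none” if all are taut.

2

i=1: geometric 3.5000 vs commanded 3.5000 ⇒ taut
i=2: geometric 3.0414 vs commanded 3.9226 ⇒ slack
i=3: geometric 4.6098 vs commanded 4.6097 ⇒ taut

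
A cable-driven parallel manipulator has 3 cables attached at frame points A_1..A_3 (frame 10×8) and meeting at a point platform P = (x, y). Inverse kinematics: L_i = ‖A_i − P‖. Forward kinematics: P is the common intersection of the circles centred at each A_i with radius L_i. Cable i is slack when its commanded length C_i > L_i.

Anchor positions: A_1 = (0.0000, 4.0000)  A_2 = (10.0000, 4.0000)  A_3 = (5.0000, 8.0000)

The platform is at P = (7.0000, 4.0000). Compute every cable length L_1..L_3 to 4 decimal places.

cable 1: Δx=-7.0000, Δy=0.0000; L_1 = √(Δx²+Δy²) = 7.0000
cable 2: Δx=3.0000, Δy=0.0000; L_2 = √(Δx²+Δy²) = 3.0000
cable 3: Δx=-2.0000, Δy=4.0000; L_3 = √(Δx²+Δy²) = 4.4721

(7.0000, 3.0000, 4.4721)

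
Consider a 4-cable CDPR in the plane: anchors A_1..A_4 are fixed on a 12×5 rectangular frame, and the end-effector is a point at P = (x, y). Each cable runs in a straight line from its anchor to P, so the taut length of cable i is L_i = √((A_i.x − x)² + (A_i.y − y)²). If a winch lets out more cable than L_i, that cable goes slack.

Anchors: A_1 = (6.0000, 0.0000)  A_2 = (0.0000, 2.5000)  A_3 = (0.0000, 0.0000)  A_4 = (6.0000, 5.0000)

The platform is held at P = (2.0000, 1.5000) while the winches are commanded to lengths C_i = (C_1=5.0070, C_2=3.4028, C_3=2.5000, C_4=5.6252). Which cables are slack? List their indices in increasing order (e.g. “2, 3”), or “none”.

1, 2, 4

i=1: geometric 4.2720 vs commanded 5.0070 ⇒ slack
i=2: geometric 2.2361 vs commanded 3.4028 ⇒ slack
i=3: geometric 2.5000 vs commanded 2.5000 ⇒ taut
i=4: geometric 5.3151 vs commanded 5.6252 ⇒ slack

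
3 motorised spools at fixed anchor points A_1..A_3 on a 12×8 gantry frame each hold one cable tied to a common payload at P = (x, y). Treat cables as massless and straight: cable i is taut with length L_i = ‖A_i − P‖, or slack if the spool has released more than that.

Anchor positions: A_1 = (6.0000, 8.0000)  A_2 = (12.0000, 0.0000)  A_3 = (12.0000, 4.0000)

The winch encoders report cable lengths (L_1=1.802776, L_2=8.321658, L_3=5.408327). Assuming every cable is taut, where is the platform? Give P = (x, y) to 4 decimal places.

(7.5000, 7.0000)

expand ‖A_i−P‖²=L_i² and subtract eq 1 (q_i ≔ ‖A_i‖²−L_i²)
q_1 = 36.0000+64.0000−3.2500 = 96.7500
eq1−eq2 → [-12.0000  16.0000]·P = 22.0000
eq1−eq3 → [-12.0000  8.0000]·P = -34.0000
2×2 solve → P = (7.5000, 7.0000)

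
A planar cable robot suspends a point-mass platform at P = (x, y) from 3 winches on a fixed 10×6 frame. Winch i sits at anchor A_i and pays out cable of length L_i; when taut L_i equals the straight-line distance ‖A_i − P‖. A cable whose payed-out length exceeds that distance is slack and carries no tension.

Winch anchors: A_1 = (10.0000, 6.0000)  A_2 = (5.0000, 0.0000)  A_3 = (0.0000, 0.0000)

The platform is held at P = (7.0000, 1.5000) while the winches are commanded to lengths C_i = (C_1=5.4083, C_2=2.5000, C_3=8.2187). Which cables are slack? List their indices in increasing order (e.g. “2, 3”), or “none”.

cable 1: √((3.0000)²+(4.5000)²)=5.4083, C_1=5.4083: taut
cable 2: √((-2.0000)²+(-1.5000)²)=2.5000, C_2=2.5000: taut
cable 3: √((-7.0000)²+(-1.5000)²)=7.1589, C_3=8.2187: slack

3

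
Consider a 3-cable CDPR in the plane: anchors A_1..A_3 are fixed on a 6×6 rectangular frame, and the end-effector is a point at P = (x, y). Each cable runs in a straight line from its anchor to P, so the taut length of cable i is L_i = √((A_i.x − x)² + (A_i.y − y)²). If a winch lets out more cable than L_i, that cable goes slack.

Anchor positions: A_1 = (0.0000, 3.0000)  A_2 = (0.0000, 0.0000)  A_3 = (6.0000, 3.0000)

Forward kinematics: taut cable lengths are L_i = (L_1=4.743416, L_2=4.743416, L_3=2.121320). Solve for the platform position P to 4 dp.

(4.5000, 1.5000)

circle eqns → linear via eq_j − eq_1; set k_j = A_j·A_j − L_j²
k_1 = 0.0000+9.0000−22.5000 = -13.5000
0.0000·x + 6.0000·y = k_1−k_2 = 9.0000
-12.0000·x + 0.0000·y = k_1−k_3 = -54.0000
solve first two rows → x=4.5000, y=1.5000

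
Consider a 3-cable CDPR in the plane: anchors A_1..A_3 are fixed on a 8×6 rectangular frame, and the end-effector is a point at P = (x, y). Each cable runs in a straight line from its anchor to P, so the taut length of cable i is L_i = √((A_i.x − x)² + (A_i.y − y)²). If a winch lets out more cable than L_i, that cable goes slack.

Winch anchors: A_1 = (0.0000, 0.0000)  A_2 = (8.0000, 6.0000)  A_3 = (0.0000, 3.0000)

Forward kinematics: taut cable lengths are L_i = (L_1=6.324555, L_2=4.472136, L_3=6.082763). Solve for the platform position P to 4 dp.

(6.0000, 2.0000)

each cable: (A_i−P)·(A_i−P) = L_i²; let k_i = ‖A_i‖²−L_i²
k_1 = 0.0000+0.0000−40.0000 = -40.0000
row 1: -16.0000x − 12.0000y = -120.0000  (k_2=80.0000)
row 2: 0.0000x − 6.0000y = -12.0000  (k_3=-28.0000)
Cramer on rows 1–2 → x = 6.0000, y = 2.0000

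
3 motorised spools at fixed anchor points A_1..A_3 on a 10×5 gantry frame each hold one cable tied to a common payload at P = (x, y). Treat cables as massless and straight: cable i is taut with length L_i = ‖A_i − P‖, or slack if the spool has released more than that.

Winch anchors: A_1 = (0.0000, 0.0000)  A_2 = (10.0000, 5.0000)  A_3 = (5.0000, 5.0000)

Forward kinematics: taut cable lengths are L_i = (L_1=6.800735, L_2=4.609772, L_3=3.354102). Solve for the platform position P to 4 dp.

(6.5000, 2.0000)

expand ‖A_i−P‖²=L_i² and subtract eq 1 (q_i ≔ ‖A_i‖²−L_i²)
q_1 = 0.0000+0.0000−46.2500 = -46.2500
eq1−eq2 → [-20.0000  -10.0000]·P = -150.0000
eq1−eq3 → [-10.0000  -10.0000]·P = -85.0000
2×2 solve → P = (6.5000, 2.0000)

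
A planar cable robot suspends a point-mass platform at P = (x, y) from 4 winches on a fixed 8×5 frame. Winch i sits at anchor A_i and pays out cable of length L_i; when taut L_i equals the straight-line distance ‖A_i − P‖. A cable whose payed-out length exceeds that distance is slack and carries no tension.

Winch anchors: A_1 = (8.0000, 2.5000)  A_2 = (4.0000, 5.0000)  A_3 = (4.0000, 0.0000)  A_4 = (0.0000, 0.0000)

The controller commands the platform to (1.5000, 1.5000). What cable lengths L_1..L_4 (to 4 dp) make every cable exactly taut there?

(6.5765, 4.3012, 2.9155, 2.1213)

L_1: Δ = A_1−P = (6.5000, 1.0000) → ‖Δ‖ = √43.2500 = 6.5765
L_2: Δ = A_2−P = (2.5000, 3.5000) → ‖Δ‖ = √18.5000 = 4.3012
L_3: Δ = A_3−P = (2.5000, -1.5000) → ‖Δ‖ = √8.5000 = 2.9155
L_4: Δ = A_4−P = (-1.5000, -1.5000) → ‖Δ‖ = √4.5000 = 2.1213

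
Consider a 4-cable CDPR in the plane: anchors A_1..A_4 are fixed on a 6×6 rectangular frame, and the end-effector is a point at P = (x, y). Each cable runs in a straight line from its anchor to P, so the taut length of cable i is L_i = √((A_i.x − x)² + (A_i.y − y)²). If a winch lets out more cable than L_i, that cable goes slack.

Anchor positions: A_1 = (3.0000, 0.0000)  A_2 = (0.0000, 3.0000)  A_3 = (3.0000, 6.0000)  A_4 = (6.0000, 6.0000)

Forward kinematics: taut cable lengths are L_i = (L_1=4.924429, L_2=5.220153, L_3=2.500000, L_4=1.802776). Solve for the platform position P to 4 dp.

(5.0000, 4.5000)

each cable: (A_i−P)·(A_i−P) = L_i²; let k_i = ‖A_i‖²−L_i²
k_1 = 9.0000+0.0000−24.2500 = -15.2500
row 1: 6.0000x − 6.0000y = 3.0000  (k_2=-18.2500)
row 2: 0.0000x − 12.0000y = -54.0000  (k_3=38.7500)
row 3: -6.0000x − 12.0000y = -84.0000  (k_4=68.7500)
Cramer on rows 1–2 → x = 5.0000, y = 4.5000
check cable 4: ‖A_4−P‖² = 3.2500 ≈ L_4² = 3.2500 ✓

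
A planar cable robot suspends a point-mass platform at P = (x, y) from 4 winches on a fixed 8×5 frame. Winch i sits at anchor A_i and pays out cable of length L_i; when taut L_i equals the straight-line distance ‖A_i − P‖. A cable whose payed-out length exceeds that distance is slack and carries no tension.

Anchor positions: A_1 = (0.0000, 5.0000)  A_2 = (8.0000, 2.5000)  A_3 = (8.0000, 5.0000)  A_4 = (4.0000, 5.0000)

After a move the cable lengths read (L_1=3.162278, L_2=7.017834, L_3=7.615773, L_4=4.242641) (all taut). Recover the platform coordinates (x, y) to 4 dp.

each cable: (A_i−P)·(A_i−P) = L_i²; let c_i = ‖A_i‖²−L_i²
c_1 = 0.0000+25.0000−10.0000 = 15.0000
row 1: -16.0000x + 5.0000y = -6.0000  (c_2=21.0000)
row 2: -16.0000x + 0.0000y = -16.0000  (c_3=31.0000)
row 3: -8.0000x + 0.0000y = -8.0000  (c_4=23.0000)
Cramer on rows 1–2 → x = 1.0000, y = 2.0000
check cable 4: ‖A_4−P‖² = 18.0000 ≈ L_4² = 18.0000 ✓

(1.0000, 2.0000)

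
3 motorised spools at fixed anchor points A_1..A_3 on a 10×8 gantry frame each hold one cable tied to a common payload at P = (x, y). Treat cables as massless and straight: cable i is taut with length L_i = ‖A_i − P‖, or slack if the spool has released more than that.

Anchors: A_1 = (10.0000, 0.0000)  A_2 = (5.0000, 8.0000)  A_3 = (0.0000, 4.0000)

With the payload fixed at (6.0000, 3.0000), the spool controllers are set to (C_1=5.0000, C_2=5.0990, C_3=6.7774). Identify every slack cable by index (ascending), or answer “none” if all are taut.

3

i=1: geometric 5.0000 vs commanded 5.0000 ⇒ taut
i=2: geometric 5.0990 vs commanded 5.0990 ⇒ taut
i=3: geometric 6.0828 vs commanded 6.7774 ⇒ slack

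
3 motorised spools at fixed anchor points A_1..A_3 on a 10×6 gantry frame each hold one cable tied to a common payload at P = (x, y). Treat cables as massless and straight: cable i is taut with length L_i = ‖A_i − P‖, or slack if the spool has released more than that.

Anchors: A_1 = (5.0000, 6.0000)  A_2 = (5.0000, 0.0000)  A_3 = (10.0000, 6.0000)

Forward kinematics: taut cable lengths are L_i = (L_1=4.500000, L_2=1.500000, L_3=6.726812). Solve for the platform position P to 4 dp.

circle eqns → linear via eq_j − eq_1; set q_j = A_j·A_j − L_j²
q_1 = 25.0000+36.0000−20.2500 = 40.7500
0.0000·x + 12.0000·y = q_1−q_2 = 18.0000
-10.0000·x + 0.0000·y = q_1−q_3 = -50.0000
solve first two rows → x=5.0000, y=1.5000

(5.0000, 1.5000)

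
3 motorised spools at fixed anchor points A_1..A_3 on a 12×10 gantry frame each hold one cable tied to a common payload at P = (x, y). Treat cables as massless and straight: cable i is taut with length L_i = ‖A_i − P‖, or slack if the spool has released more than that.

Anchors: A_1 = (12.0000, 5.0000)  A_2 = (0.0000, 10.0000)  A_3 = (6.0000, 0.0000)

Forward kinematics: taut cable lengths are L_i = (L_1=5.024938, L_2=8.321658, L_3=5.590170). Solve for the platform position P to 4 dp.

(7.0000, 5.5000)

circle eqns → linear via eq_j − eq_1; set c_j = A_j·A_j − L_j²
c_1 = 144.0000+25.0000−25.2500 = 143.7500
24.0000·x − 10.0000·y = c_1−c_2 = 113.0000
12.0000·x + 10.0000·y = c_1−c_3 = 139.0000
solve first two rows → x=7.0000, y=5.5000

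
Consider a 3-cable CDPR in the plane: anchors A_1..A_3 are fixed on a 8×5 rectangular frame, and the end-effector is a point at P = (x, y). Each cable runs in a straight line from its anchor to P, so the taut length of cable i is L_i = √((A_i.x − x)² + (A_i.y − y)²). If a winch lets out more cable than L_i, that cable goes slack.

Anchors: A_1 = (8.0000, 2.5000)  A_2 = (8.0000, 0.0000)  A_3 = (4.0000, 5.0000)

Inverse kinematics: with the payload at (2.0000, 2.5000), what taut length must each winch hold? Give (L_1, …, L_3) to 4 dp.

(6.0000, 6.5000, 3.2016)

L_1 = √((8.0000−2.0000)² + (2.5000−2.5000)²) = 6.0000
L_2 = √((8.0000−2.0000)² + (0.0000−2.5000)²) = 6.5000
L_3 = √((4.0000−2.0000)² + (5.0000−2.5000)²) = 3.2016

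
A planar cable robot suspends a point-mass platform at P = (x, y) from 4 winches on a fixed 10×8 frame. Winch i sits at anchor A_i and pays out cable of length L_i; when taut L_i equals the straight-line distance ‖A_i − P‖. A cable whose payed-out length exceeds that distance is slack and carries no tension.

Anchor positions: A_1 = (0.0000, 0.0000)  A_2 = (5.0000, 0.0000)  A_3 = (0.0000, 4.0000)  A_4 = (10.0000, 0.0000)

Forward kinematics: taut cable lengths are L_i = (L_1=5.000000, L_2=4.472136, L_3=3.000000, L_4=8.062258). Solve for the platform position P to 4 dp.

(3.0000, 4.0000)

circle eqns → linear via eq_j − eq_1; set c_j = A_j·A_j − L_j²
c_1 = 0.0000+0.0000−25.0000 = -25.0000
-10.0000·x + 0.0000·y = c_1−c_2 = -30.0000
0.0000·x − 8.0000·y = c_1−c_3 = -32.0000
-20.0000·x + 0.0000·y = c_1−c_4 = -60.0000
solve first two rows → x=3.0000, y=4.0000
check cable 4: ‖A_4−P‖² = 65.0000 ≈ L_4² = 65.0000 ✓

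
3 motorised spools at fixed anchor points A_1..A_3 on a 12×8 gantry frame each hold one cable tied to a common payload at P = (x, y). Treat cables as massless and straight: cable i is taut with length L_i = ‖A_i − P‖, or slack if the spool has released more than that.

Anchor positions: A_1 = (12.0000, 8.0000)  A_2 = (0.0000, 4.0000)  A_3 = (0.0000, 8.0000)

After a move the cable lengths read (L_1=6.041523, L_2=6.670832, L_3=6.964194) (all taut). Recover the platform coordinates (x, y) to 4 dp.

each cable: (A_i−P)·(A_i−P) = L_i²; let k_i = ‖A_i‖²−L_i²
k_1 = 144.0000+64.0000−36.5000 = 171.5000
row 1: 24.0000x + 8.0000y = 200.0000  (k_2=-28.5000)
row 2: 24.0000x + 0.0000y = 156.0000  (k_3=15.5000)
Cramer on rows 1–2 → x = 6.5000, y = 5.5000

(6.5000, 5.5000)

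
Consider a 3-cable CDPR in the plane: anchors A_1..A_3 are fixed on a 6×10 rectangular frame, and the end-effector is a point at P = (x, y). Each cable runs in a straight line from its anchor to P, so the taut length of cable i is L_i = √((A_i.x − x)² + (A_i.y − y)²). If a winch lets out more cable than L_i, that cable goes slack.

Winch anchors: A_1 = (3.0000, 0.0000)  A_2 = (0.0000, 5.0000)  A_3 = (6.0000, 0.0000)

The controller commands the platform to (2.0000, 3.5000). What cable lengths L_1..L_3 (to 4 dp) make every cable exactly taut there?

L_1: Δ = A_1−P = (1.0000, -3.5000) → ‖Δ‖ = √13.2500 = 3.6401
L_2: Δ = A_2−P = (-2.0000, 1.5000) → ‖Δ‖ = √6.2500 = 2.5000
L_3: Δ = A_3−P = (4.0000, -3.5000) → ‖Δ‖ = √28.2500 = 5.3151

(3.6401, 2.5000, 5.3151)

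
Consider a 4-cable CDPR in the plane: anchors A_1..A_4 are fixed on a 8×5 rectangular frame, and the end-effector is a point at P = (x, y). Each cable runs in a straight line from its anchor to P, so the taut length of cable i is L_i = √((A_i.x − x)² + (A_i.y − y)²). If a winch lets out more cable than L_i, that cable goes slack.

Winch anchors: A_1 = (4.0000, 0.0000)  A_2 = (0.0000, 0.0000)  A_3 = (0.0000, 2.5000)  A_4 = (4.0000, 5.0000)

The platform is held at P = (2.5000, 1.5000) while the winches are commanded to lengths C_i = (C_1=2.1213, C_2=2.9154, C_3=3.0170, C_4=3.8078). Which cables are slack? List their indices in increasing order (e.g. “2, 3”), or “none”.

3

cable 1: √((1.5000)²+(-1.5000)²)=2.1213, C_1=2.1213: taut
cable 2: √((-2.5000)²+(-1.5000)²)=2.9155, C_2=2.9154: taut
cable 3: √((-2.5000)²+(1.0000)²)=2.6926, C_3=3.0170: slack
cable 4: √((1.5000)²+(3.5000)²)=3.8079, C_4=3.8078: taut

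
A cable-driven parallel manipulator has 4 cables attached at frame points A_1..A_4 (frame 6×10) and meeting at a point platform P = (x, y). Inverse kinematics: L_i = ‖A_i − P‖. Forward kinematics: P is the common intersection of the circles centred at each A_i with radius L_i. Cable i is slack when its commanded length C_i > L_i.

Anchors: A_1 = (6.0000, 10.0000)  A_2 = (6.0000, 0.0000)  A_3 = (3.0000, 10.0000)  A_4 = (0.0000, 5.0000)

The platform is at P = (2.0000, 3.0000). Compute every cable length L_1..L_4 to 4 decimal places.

L_1 = √((6.0000−2.0000)² + (10.0000−3.0000)²) = 8.0623
L_2 = √((6.0000−2.0000)² + (0.0000−3.0000)²) = 5.0000
L_3 = √((3.0000−2.0000)² + (10.0000−3.0000)²) = 7.0711
L_4 = √((0.0000−2.0000)² + (5.0000−3.0000)²) = 2.8284

(8.0623, 5.0000, 7.0711, 2.8284)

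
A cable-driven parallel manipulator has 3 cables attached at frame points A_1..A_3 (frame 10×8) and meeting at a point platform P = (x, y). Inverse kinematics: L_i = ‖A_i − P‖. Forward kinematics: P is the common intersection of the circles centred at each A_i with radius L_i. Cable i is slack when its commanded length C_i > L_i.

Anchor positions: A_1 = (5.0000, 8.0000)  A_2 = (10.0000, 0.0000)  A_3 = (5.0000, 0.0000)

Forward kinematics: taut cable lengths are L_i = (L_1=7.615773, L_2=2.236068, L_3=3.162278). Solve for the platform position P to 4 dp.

(8.0000, 1.0000)

circle eqns → linear via eq_j − eq_1; set c_j = A_j·A_j − L_j²
c_1 = 25.0000+64.0000−58.0000 = 31.0000
-10.0000·x + 16.0000·y = c_1−c_2 = -64.0000
0.0000·x + 16.0000·y = c_1−c_3 = 16.0000
solve first two rows → x=8.0000, y=1.0000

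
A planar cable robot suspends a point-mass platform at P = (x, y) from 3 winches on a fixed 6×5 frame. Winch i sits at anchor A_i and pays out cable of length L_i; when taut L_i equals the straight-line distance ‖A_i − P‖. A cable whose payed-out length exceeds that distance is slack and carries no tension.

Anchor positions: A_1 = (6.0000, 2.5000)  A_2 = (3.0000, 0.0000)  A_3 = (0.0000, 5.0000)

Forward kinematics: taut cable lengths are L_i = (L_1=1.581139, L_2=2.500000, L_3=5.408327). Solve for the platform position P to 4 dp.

(4.5000, 2.0000)

each cable: (A_i−P)·(A_i−P) = L_i²; let q_i = ‖A_i‖²−L_i²
q_1 = 36.0000+6.2500−2.5000 = 39.7500
row 1: 6.0000x + 5.0000y = 37.0000  (q_2=2.7500)
row 2: 12.0000x − 5.0000y = 44.0000  (q_3=-4.2500)
Cramer on rows 1–2 → x = 4.5000, y = 2.0000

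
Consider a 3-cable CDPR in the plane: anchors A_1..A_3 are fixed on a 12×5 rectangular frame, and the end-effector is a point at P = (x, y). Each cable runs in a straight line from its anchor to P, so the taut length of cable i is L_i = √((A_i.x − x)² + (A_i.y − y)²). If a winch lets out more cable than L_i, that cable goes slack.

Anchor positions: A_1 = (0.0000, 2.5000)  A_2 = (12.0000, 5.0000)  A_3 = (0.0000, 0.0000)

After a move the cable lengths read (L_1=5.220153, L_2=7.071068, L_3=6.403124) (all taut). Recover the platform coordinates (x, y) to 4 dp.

each cable: (A_i−P)·(A_i−P) = L_i²; let c_i = ‖A_i‖²−L_i²
c_1 = 0.0000+6.2500−27.2500 = -21.0000
row 1: -24.0000x − 5.0000y = -140.0000  (c_2=119.0000)
row 2: 0.0000x + 5.0000y = 20.0000  (c_3=-41.0000)
Cramer on rows 1–2 → x = 5.0000, y = 4.0000

(5.0000, 4.0000)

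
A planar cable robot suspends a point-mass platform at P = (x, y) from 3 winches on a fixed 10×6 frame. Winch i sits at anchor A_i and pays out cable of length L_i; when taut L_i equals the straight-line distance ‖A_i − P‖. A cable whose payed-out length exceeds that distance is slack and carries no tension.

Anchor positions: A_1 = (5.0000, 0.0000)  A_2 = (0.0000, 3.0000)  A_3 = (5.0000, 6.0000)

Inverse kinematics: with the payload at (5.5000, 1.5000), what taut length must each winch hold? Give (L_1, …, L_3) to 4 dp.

L_1 = √((5.0000−5.5000)² + (0.0000−1.5000)²) = 1.5811
L_2 = √((0.0000−5.5000)² + (3.0000−1.5000)²) = 5.7009
L_3 = √((5.0000−5.5000)² + (6.0000−1.5000)²) = 4.5277

(1.5811, 5.7009, 4.5277)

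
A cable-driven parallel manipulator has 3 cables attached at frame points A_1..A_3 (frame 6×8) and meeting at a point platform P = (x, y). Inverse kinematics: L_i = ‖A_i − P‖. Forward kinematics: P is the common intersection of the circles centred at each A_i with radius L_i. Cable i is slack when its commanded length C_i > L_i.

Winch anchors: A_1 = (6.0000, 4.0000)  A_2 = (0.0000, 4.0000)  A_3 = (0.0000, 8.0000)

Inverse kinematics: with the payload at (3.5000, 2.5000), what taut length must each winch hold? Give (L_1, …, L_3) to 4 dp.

L_1 = √((6.0000−3.5000)² + (4.0000−2.5000)²) = 2.9155
L_2 = √((0.0000−3.5000)² + (4.0000−2.5000)²) = 3.8079
L_3 = √((0.0000−3.5000)² + (8.0000−2.5000)²) = 6.5192

(2.9155, 3.8079, 6.5192)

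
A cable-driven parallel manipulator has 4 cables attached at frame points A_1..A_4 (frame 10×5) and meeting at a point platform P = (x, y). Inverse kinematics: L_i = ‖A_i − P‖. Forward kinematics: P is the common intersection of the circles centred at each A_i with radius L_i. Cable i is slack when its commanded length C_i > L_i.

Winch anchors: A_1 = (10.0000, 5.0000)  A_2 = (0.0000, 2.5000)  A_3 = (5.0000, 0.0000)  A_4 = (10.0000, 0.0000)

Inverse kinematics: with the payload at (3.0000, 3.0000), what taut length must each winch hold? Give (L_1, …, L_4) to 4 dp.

(7.2801, 3.0414, 3.6056, 7.6158)

cable 1: Δx=7.0000, Δy=2.0000; L_1 = √(Δx²+Δy²) = 7.2801
cable 2: Δx=-3.0000, Δy=-0.5000; L_2 = √(Δx²+Δy²) = 3.0414
cable 3: Δx=2.0000, Δy=-3.0000; L_3 = √(Δx²+Δy²) = 3.6056
cable 4: Δx=7.0000, Δy=-3.0000; L_4 = √(Δx²+Δy²) = 7.6158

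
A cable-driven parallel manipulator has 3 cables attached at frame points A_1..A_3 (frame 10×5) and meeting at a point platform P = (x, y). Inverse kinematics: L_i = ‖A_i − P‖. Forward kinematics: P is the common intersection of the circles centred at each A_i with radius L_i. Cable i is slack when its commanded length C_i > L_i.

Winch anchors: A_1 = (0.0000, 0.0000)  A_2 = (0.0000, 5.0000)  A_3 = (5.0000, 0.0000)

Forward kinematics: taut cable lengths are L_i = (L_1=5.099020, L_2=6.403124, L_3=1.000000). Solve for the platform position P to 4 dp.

(5.0000, 1.0000)

expand ‖A_i−P‖²=L_i² and subtract eq 1 (k_i ≔ ‖A_i‖²−L_i²)
k_1 = 0.0000+0.0000−26.0000 = -26.0000
eq1−eq2 → [0.0000  -10.0000]·P = -10.0000
eq1−eq3 → [-10.0000  0.0000]·P = -50.0000
2×2 solve → P = (5.0000, 1.0000)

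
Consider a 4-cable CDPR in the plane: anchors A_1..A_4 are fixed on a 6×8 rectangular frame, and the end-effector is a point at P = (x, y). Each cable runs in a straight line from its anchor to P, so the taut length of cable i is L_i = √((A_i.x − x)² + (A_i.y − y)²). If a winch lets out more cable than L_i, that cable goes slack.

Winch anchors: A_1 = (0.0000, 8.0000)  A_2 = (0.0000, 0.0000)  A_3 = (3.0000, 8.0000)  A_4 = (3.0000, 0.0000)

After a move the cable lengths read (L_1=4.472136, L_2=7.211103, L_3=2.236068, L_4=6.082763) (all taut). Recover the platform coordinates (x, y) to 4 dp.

(4.0000, 6.0000)

circle eqns → linear via eq_j − eq_1; set c_j = A_j·A_j − L_j²
c_1 = 0.0000+64.0000−20.0000 = 44.0000
0.0000·x + 16.0000·y = c_1−c_2 = 96.0000
-6.0000·x + 0.0000·y = c_1−c_3 = -24.0000
-6.0000·x + 16.0000·y = c_1−c_4 = 72.0000
solve first two rows → x=4.0000, y=6.0000
check cable 4: ‖A_4−P‖² = 37.0000 ≈ L_4² = 37.0000 ✓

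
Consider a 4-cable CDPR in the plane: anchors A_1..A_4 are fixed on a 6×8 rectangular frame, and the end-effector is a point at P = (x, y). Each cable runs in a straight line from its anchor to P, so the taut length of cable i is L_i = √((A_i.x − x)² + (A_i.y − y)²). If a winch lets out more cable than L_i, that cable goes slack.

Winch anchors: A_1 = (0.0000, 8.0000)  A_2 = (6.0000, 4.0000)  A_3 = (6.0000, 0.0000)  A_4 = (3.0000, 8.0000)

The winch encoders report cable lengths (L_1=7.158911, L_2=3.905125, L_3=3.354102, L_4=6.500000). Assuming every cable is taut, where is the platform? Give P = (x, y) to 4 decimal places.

expand ‖A_i−P‖²=L_i² and subtract eq 1 (q_i ≔ ‖A_i‖²−L_i²)
q_1 = 0.0000+64.0000−51.2500 = 12.7500
eq1−eq2 → [-12.0000  8.0000]·P = -24.0000
eq1−eq3 → [-12.0000  16.0000]·P = -12.0000
eq1−eq4 → [-6.0000  0.0000]·P = -18.0000
2×2 solve → P = (3.0000, 1.5000)
check cable 4: ‖A_4−P‖² = 42.2500 ≈ L_4² = 42.2500 ✓

(3.0000, 1.5000)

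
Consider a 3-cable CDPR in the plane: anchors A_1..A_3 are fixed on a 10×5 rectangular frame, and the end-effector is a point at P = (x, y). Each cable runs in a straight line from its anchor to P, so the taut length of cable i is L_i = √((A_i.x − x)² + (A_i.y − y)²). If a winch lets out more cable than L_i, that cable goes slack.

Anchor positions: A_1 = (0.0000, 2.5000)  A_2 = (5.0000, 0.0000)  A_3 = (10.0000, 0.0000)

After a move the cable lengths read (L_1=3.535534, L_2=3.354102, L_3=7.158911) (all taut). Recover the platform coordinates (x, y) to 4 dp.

each cable: (A_i−P)·(A_i−P) = L_i²; let q_i = ‖A_i‖²−L_i²
q_1 = 0.0000+6.2500−12.5000 = -6.2500
row 1: -10.0000x + 5.0000y = -20.0000  (q_2=13.7500)
row 2: -20.0000x + 5.0000y = -55.0000  (q_3=48.7500)
Cramer on rows 1–2 → x = 3.5000, y = 3.0000

(3.5000, 3.0000)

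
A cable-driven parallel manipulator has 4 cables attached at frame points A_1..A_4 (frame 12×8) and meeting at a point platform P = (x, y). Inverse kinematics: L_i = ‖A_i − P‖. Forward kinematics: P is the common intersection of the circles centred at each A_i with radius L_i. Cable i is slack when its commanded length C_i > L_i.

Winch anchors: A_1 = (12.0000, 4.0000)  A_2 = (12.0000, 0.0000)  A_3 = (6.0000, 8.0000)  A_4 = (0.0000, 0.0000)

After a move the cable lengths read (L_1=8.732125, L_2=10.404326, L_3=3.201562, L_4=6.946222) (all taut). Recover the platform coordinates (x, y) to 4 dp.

each cable: (A_i−P)·(A_i−P) = L_i²; let q_i = ‖A_i‖²−L_i²
q_1 = 144.0000+16.0000−76.2500 = 83.7500
row 1: 0.0000x + 8.0000y = 48.0000  (q_2=35.7500)
row 2: 12.0000x − 8.0000y = -6.0000  (q_3=89.7500)
row 3: 24.0000x + 8.0000y = 132.0000  (q_4=-48.2500)
Cramer on rows 1–2 → x = 3.5000, y = 6.0000
check cable 4: ‖A_4−P‖² = 48.2500 ≈ L_4² = 48.2500 ✓

(3.5000, 6.0000)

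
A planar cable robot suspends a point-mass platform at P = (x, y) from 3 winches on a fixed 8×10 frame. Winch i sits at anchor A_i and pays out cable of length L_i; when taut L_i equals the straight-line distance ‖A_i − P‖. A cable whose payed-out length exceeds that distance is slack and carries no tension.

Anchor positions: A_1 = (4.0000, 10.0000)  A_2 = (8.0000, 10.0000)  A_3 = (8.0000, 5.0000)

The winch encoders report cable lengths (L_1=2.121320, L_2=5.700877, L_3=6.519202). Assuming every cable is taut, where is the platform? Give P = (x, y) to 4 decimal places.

each cable: (A_i−P)·(A_i−P) = L_i²; let k_i = ‖A_i‖²−L_i²
k_1 = 16.0000+100.0000−4.5000 = 111.5000
row 1: -8.0000x + 0.0000y = -20.0000  (k_2=131.5000)
row 2: -8.0000x + 10.0000y = 65.0000  (k_3=46.5000)
Cramer on rows 1–2 → x = 2.5000, y = 8.5000

(2.5000, 8.5000)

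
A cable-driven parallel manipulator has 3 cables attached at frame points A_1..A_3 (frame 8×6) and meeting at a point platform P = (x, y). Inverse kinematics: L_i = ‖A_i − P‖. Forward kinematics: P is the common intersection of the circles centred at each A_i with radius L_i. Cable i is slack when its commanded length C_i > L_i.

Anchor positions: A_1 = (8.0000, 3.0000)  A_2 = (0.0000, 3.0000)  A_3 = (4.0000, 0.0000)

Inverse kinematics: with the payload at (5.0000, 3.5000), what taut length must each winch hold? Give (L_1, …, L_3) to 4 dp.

(3.0414, 5.0249, 3.6401)

L_1 = √((8.0000−5.0000)² + (3.0000−3.5000)²) = 3.0414
L_2 = √((0.0000−5.0000)² + (3.0000−3.5000)²) = 5.0249
L_3 = √((4.0000−5.0000)² + (0.0000−3.5000)²) = 3.6401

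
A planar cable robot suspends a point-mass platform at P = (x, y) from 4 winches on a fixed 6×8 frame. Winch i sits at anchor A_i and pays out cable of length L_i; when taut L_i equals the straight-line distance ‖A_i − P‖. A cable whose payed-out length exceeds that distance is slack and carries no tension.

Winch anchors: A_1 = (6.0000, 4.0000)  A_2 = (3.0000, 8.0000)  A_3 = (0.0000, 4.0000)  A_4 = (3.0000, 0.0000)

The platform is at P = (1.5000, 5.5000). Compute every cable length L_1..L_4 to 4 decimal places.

L_1 = √((6.0000−1.5000)² + (4.0000−5.5000)²) = 4.7434
L_2 = √((3.0000−1.5000)² + (8.0000−5.5000)²) = 2.9155
L_3 = √((0.0000−1.5000)² + (4.0000−5.5000)²) = 2.1213
L_4 = √((3.0000−1.5000)² + (0.0000−5.5000)²) = 5.7009

(4.7434, 2.9155, 2.1213, 5.7009)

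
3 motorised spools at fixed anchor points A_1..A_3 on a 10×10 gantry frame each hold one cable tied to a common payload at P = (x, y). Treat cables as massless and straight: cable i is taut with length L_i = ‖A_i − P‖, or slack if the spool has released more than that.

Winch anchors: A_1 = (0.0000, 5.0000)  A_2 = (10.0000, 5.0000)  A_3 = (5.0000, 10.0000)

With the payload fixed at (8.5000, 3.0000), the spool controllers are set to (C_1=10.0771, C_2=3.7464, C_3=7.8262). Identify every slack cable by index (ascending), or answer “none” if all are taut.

cable 1: √((-8.5000)²+(2.0000)²)=8.7321, C_1=10.0771: slack
cable 2: √((1.5000)²+(2.0000)²)=2.5000, C_2=3.7464: slack
cable 3: √((-3.5000)²+(7.0000)²)=7.8262, C_3=7.8262: taut

1, 2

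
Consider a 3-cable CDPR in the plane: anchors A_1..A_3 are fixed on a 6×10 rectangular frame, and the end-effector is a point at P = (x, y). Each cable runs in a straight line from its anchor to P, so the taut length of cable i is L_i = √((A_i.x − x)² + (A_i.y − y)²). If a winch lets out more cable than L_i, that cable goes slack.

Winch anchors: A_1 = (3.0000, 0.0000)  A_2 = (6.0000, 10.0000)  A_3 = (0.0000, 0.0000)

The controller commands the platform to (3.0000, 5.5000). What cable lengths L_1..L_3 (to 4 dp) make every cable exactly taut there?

(5.5000, 5.4083, 6.2650)

L_1 = √((3.0000−3.0000)² + (0.0000−5.5000)²) = 5.5000
L_2 = √((6.0000−3.0000)² + (10.0000−5.5000)²) = 5.4083
L_3 = √((0.0000−3.0000)² + (0.0000−5.5000)²) = 6.2650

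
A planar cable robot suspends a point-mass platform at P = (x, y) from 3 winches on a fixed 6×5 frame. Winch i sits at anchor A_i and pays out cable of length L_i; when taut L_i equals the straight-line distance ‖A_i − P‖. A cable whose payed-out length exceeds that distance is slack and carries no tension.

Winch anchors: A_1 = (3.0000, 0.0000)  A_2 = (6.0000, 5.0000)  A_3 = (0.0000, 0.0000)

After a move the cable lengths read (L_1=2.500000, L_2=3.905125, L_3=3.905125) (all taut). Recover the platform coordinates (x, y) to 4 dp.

circle eqns → linear via eq_j − eq_1; set q_j = A_j·A_j − L_j²
q_1 = 9.0000+0.0000−6.2500 = 2.7500
-6.0000·x − 10.0000·y = q_1−q_2 = -43.0000
6.0000·x + 0.0000·y = q_1−q_3 = 18.0000
solve first two rows → x=3.0000, y=2.5000

(3.0000, 2.5000)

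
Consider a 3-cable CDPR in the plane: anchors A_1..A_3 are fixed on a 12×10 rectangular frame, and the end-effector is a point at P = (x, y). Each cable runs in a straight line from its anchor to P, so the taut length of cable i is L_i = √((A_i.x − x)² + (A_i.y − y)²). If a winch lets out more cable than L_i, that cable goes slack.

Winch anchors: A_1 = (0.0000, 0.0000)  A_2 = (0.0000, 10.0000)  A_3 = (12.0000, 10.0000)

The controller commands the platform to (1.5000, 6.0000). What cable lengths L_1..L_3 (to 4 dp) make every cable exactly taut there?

L_1: Δ = A_1−P = (-1.5000, -6.0000) → ‖Δ‖ = √38.2500 = 6.1847
L_2: Δ = A_2−P = (-1.5000, 4.0000) → ‖Δ‖ = √18.2500 = 4.2720
L_3: Δ = A_3−P = (10.5000, 4.0000) → ‖Δ‖ = √126.2500 = 11.2361

(6.1847, 4.2720, 11.2361)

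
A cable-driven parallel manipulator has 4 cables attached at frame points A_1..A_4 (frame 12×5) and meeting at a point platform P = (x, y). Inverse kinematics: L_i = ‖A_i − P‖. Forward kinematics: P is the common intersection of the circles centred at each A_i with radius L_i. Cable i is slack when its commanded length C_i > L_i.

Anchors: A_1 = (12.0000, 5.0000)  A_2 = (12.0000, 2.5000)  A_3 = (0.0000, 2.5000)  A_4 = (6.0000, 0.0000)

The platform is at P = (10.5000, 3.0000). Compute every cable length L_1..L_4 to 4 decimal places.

cable 1: Δx=1.5000, Δy=2.0000; L_1 = √(Δx²+Δy²) = 2.5000
cable 2: Δx=1.5000, Δy=-0.5000; L_2 = √(Δx²+Δy²) = 1.5811
cable 3: Δx=-10.5000, Δy=-0.5000; L_3 = √(Δx²+Δy²) = 10.5119
cable 4: Δx=-4.5000, Δy=-3.0000; L_4 = √(Δx²+Δy²) = 5.4083

(2.5000, 1.5811, 10.5119, 5.4083)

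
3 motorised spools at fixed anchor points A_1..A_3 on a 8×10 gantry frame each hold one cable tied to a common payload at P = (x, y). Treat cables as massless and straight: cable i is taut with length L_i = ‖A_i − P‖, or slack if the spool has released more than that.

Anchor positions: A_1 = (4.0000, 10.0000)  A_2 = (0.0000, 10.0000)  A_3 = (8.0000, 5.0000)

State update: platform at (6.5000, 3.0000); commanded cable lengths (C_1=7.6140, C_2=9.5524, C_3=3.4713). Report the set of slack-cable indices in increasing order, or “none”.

cable 1: √((-2.5000)²+(7.0000)²)=7.4330, C_1=7.6140: slack
cable 2: √((-6.5000)²+(7.0000)²)=9.5525, C_2=9.5524: taut
cable 3: √((1.5000)²+(2.0000)²)=2.5000, C_3=3.4713: slack

1, 3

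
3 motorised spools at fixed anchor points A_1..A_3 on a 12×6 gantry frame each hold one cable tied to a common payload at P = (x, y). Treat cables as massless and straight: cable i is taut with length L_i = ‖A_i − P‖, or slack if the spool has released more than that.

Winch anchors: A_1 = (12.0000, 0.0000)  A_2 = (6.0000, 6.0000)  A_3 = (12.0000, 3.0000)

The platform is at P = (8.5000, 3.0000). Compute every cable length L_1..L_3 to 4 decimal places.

L_1: Δ = A_1−P = (3.5000, -3.0000) → ‖Δ‖ = √21.2500 = 4.6098
L_2: Δ = A_2−P = (-2.5000, 3.0000) → ‖Δ‖ = √15.2500 = 3.9051
L_3: Δ = A_3−P = (3.5000, 0.0000) → ‖Δ‖ = √12.2500 = 3.5000

(4.6098, 3.9051, 3.5000)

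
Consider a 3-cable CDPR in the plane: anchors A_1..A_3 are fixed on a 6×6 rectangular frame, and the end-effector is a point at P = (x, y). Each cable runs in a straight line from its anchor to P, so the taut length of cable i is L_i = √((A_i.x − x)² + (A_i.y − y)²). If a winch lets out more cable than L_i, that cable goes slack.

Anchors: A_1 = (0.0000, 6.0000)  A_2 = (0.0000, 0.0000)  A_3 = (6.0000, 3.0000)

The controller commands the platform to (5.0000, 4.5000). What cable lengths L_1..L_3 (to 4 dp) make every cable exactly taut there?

L_1 = √((0.0000−5.0000)² + (6.0000−4.5000)²) = 5.2202
L_2 = √((0.0000−5.0000)² + (0.0000−4.5000)²) = 6.7268
L_3 = √((6.0000−5.0000)² + (3.0000−4.5000)²) = 1.8028

(5.2202, 6.7268, 1.8028)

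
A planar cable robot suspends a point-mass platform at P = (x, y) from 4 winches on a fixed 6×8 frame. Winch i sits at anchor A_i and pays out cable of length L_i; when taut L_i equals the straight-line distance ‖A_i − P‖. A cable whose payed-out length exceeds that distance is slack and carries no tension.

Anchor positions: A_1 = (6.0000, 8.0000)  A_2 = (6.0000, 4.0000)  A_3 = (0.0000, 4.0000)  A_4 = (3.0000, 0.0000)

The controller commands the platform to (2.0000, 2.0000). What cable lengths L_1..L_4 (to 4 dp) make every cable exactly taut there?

(7.2111, 4.4721, 2.8284, 2.2361)

L_1 = √((6.0000−2.0000)² + (8.0000−2.0000)²) = 7.2111
L_2 = √((6.0000−2.0000)² + (4.0000−2.0000)²) = 4.4721
L_3 = √((0.0000−2.0000)² + (4.0000−2.0000)²) = 2.8284
L_4 = √((3.0000−2.0000)² + (0.0000−2.0000)²) = 2.2361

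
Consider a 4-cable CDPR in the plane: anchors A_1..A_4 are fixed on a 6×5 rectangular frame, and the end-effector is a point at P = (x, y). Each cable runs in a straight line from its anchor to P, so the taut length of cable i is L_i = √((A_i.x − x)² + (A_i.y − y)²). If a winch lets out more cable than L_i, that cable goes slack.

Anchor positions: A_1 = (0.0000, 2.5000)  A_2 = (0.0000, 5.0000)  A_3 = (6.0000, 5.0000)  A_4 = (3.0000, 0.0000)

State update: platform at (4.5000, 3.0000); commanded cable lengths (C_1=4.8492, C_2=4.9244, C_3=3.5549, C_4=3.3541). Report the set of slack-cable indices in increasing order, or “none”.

i=1: geometric 4.5277 vs commanded 4.8492 ⇒ slack
i=2: geometric 4.9244 vs commanded 4.9244 ⇒ taut
i=3: geometric 2.5000 vs commanded 3.5549 ⇒ slack
i=4: geometric 3.3541 vs commanded 3.3541 ⇒ taut

1, 3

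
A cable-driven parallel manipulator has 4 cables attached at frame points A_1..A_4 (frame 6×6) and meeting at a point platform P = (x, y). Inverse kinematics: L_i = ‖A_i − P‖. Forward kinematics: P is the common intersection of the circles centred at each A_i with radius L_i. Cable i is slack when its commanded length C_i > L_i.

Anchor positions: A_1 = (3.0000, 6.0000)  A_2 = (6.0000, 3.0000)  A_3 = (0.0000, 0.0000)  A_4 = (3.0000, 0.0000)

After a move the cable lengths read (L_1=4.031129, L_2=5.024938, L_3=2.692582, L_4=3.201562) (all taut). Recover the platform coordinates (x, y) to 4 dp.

each cable: (A_i−P)·(A_i−P) = L_i²; let q_i = ‖A_i‖²−L_i²
q_1 = 9.0000+36.0000−16.2500 = 28.7500
row 1: -6.0000x + 6.0000y = 9.0000  (q_2=19.7500)
row 2: 6.0000x + 12.0000y = 36.0000  (q_3=-7.2500)
row 3: 0.0000x + 12.0000y = 30.0000  (q_4=-1.2500)
Cramer on rows 1–2 → x = 1.0000, y = 2.5000
check cable 4: ‖A_4−P‖² = 10.2500 ≈ L_4² = 10.2500 ✓

(1.0000, 2.5000)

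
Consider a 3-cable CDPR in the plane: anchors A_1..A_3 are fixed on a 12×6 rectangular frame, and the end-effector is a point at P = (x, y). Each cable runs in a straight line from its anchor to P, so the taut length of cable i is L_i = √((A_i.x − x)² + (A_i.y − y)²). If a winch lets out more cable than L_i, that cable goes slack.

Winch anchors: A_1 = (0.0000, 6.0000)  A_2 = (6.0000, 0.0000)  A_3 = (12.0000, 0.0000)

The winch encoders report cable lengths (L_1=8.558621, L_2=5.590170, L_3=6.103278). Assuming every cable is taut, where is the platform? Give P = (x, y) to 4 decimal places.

expand ‖A_i−P‖²=L_i² and subtract eq 1 (q_i ≔ ‖A_i‖²−L_i²)
q_1 = 0.0000+36.0000−73.2500 = -37.2500
eq1−eq2 → [-12.0000  12.0000]·P = -42.0000
eq1−eq3 → [-24.0000  12.0000]·P = -144.0000
2×2 solve → P = (8.5000, 5.0000)

(8.5000, 5.0000)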